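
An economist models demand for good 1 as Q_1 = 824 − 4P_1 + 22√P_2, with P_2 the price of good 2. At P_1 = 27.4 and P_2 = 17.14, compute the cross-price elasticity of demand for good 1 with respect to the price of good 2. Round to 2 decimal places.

At P_1 = 27.4 and P_2 = 17.14: Q_1 = 805.481.
∂Q_1/∂P_2 = 22/(2√P_2) = 22/(2√17.14) = 2.6570.
ε = (∂Q_1/∂P_2)(P_2/Q_1) = 2.6570 × (17.14/805.481) ≈ 0.06.
ε > 0: substitutes.

0.06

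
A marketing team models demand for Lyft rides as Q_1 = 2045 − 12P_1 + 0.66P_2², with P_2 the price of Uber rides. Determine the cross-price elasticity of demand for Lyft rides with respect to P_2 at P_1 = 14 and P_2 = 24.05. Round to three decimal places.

0.338

At P_1 = 14 and P_2 = 24.05: Q_1 = 2258.746.
∂Q_1/∂P_2 = 1.32P_2 = 1.32(24.05) = 31.7460.
ε = (∂Q_1/∂P_2)(P_2/Q_1) = 31.7460 × (24.05/2258.746) ≈ 0.338.
ε > 0: substitutes.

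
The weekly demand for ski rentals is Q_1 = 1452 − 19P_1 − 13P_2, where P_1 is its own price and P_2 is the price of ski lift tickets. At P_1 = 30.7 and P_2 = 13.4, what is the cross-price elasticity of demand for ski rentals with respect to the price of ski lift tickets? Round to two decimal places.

At P_1 = 30.7 and P_2 = 13.4: Q_1 = 694.5.
∂Q_1/∂P_2 = -13.
ε = (∂Q_1/∂P_2)(P_2/Q_1) = -13 × (13.4/694.5) ≈ -0.25.

-0.25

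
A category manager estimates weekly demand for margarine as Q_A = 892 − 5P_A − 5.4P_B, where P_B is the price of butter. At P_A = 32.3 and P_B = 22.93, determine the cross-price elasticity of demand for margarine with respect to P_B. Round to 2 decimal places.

-0.20

At P_A = 32.3 and P_B = 22.93: Q_A = 606.678.
∂Q_A/∂P_B = -5.4.
ε = (∂Q_A/∂P_B)(P_B/Q_A) = -5.4 × (22.93/606.678) ≈ -0.20.
Since ε < 0, margarine and butter are complements.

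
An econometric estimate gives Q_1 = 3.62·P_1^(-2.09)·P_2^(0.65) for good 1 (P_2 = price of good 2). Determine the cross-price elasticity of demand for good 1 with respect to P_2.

0.65

In a log-linear (constant-elasticity) demand function, the coefficient on the exponent of P_2 is the cross-price elasticity.
ε = 0.65. Positive, so good 1 and good 2 are substitutes.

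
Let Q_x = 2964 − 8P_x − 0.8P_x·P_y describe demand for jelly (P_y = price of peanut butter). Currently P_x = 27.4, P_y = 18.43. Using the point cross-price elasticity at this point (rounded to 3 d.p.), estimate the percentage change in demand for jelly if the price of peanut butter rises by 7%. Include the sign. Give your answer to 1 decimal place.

-1.2%

At P_x = 27.4, P_y = 18.43: Q_x = 2340.814.
∂Q_x/∂P_y = -0.8P_x = -21.9200.
ε = (∂Q_x/∂P_y)(P_y/Q_x) = -21.9200 × 18.43/2340.814 ≈ -0.173.
%ΔQ_x ≈ ε × %ΔP_y = -0.173 × (7%) = -1.2%.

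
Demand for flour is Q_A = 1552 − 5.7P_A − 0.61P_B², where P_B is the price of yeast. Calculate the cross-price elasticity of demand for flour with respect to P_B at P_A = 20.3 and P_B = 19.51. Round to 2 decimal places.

At P_A = 20.3 and P_B = 19.51: Q_A = 1204.100.
∂Q_A/∂P_B = -1.22P_B = -1.22(19.51) = -23.8022.
ε = (∂Q_A/∂P_B)(P_B/Q_A) = -23.8022 × (19.51/1204.100) ≈ -0.39.

-0.39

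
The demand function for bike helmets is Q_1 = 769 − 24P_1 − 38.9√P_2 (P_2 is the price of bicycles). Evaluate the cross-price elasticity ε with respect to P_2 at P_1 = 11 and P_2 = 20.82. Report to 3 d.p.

At P_1 = 11 and P_2 = 20.82: Q_1 = 327.503.
∂Q_1/∂P_2 = -38.9/(2√P_2) = -38.9/(2√20.82) = -4.2626.
ε = (∂Q_1/∂P_2)(P_2/Q_1) = -4.2626 × (20.82/327.503) ≈ -0.271.
ε < 0: complements.

-0.271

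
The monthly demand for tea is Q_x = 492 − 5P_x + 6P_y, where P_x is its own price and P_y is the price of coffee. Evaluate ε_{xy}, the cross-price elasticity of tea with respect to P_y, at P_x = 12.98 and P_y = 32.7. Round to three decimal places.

0.315

At P_x = 12.98 and P_y = 32.7: Q_x = 623.3.
∂Q_x/∂P_y = 6.
ε = (∂Q_x/∂P_y)(P_y/Q_x) = 6 × (32.7/623.3) ≈ 0.315.
Since ε > 0, tea and coffee are substitutes.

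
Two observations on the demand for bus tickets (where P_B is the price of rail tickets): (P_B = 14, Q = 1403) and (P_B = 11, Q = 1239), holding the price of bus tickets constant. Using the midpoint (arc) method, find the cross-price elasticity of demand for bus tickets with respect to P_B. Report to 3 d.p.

0.517

ΔQ_A = 1239 − 1403 = -164; ΔP_B = 11 − 14 = -3.
Midpoints: Q̄_A = 1321.0, P̄_B = 12.50.
ε = (ΔQ_A/Q̄_A)/(ΔP_B/P̄_B) = (-164/1321.0)/(-3/12.50) ≈ 0.517.
ε > 0: bus tickets and rail tickets are substitutes.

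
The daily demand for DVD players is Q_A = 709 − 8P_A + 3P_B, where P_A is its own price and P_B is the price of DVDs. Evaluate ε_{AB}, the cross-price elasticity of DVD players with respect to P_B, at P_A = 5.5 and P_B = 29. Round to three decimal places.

At P_A = 5.5 and P_B = 29: Q_A = 752.
∂Q_A/∂P_B = 3.
ε = (∂Q_A/∂P_B)(P_B/Q_A) = 3 × (29/752) ≈ 0.116.
Since ε > 0, DVD players and DVDs are substitutes.

0.116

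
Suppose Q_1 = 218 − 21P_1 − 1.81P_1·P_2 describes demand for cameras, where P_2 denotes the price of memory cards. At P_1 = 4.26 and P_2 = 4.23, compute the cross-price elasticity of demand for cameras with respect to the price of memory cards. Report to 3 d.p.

At P_1 = 4.26 and P_2 = 4.23: Q_1 = 95.924.
∂Q_1/∂P_2 = -1.81P_1 = -1.81(4.26) = -7.7106.
ε = (∂Q_1/∂P_2)(P_2/Q_1) = -7.7106 × (4.23/95.924) ≈ -0.340.

-0.340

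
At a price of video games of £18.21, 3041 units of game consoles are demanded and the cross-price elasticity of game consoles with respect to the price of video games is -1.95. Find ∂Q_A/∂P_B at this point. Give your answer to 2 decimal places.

-325.64

ε = (∂Q_A/∂P_B)·(P_B/Q_A) ⇒ ∂Q_A/∂P_B = ε·Q_A/P_B = -1.95 × 3041/18.21 ≈ -325.64.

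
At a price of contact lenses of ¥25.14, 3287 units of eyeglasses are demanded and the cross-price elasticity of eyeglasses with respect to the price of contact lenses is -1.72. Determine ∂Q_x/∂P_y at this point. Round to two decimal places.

ε = (∂Q_x/∂P_y)·(P_y/Q_x) ⇒ ∂Q_x/∂P_y = ε·Q_x/P_y = -1.72 × 3287/25.14 ≈ -224.89.

-224.89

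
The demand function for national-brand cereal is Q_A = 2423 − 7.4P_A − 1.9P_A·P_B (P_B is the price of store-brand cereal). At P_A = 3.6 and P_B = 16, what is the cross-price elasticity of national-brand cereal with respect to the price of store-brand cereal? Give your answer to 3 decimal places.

At P_A = 3.6 and P_B = 16: Q_A = 2286.92.
∂Q_A/∂P_B = -1.9P_A = -1.9(3.6) = -6.8400.
ε = (∂Q_A/∂P_B)(P_B/Q_A) = -6.8400 × (16/2286.92) ≈ -0.048.

-0.048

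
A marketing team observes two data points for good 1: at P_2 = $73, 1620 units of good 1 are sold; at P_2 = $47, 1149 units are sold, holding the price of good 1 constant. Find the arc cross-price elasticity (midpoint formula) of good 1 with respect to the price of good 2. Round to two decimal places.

ΔQ_1 = 1149 − 1620 = -471; ΔP_2 = 47 − 73 = -26.
Midpoints: Q̄_1 = 1384.5, P̄_2 = 60.00.
ε = (ΔQ_1/Q̄_1)/(ΔP_2/P̄_2) = (-471/1384.5)/(-26/60.00) ≈ 0.79.
ε > 0: good 1 and good 2 are substitutes.

0.79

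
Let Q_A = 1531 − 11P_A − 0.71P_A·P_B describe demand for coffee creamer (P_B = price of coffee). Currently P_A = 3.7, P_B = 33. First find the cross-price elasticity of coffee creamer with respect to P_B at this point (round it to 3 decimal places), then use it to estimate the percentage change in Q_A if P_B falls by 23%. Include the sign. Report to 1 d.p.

At P_A = 3.7, P_B = 33: Q_A = 1403.609.
∂Q_A/∂P_B = -0.71P_A = -2.6270.
ε = (∂Q_A/∂P_B)(P_B/Q_A) = -2.6270 × 33/1403.609 ≈ -0.062.
%ΔQ_A ≈ ε × %ΔP_B = -0.062 × (-23%) = 1.4%.

1.4%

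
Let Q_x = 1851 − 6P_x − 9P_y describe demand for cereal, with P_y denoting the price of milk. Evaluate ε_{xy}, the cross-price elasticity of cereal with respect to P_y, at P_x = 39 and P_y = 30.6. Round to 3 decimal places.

-0.205

At P_x = 39 and P_y = 30.6: Q_x = 1341.6.
∂Q_x/∂P_y = -9.
ε = (∂Q_x/∂P_y)(P_y/Q_x) = -9 × (30.6/1341.6) ≈ -0.205.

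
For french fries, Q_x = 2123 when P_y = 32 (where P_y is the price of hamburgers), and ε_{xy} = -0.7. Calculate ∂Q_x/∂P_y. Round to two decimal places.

ε = (∂Q_x/∂P_y)·(P_y/Q_x) ⇒ ∂Q_x/∂P_y = ε·Q_x/P_y = -0.7 × 2123/32 ≈ -46.44.

-46.44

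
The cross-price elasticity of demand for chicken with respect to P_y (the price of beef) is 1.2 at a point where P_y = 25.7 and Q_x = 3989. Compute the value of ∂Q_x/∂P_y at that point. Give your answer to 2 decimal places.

ε = (∂Q_x/∂P_y)·(P_y/Q_x) ⇒ ∂Q_x/∂P_y = ε·Q_x/P_y = 1.2 × 3989/25.7 ≈ 186.26.

186.26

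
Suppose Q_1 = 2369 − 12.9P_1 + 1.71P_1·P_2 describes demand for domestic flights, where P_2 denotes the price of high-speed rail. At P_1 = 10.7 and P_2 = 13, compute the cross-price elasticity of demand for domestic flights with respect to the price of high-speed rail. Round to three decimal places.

0.096

At P_1 = 10.7 and P_2 = 13: Q_1 = 2468.831.
∂Q_1/∂P_2 = 1.71P_1 = 1.71(10.7) = 18.2970.
ε = (∂Q_1/∂P_2)(P_2/Q_1) = 18.2970 × (13/2468.831) ≈ 0.096.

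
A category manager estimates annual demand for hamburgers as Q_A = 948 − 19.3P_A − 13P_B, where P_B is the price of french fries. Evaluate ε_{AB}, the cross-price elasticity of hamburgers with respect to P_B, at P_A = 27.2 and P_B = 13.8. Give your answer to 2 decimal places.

-0.74

At P_A = 27.2 and P_B = 13.8: Q_A = 243.64.
∂Q_A/∂P_B = -13.
ε = (∂Q_A/∂P_B)(P_B/Q_A) = -13 × (13.8/243.64) ≈ -0.74.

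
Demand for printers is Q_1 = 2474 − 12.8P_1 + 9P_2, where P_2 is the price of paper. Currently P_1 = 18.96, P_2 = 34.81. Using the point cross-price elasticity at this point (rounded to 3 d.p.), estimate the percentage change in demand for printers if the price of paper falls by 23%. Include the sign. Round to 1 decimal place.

-2.8%

At P_1 = 18.96, P_2 = 34.81: Q_1 = 2544.602.
∂Q_1/∂P_2 = 9.
ε = (∂Q_1/∂P_2)(P_2/Q_1) = 9.0000 × 34.81/2544.602 ≈ 0.123.
%ΔQ_1 ≈ ε × %ΔP_2 = 0.123 × (-23%) = -2.8%.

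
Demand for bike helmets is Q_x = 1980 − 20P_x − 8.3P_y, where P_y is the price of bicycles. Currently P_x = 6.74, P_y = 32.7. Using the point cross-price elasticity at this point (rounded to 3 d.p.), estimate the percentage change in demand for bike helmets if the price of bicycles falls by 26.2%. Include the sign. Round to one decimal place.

4.5%

At P_x = 6.74, P_y = 32.7: Q_x = 1573.79.
∂Q_x/∂P_y = -8.3.
ε = (∂Q_x/∂P_y)(P_y/Q_x) = -8.3000 × 32.7/1573.79 ≈ -0.172.
%ΔQ_x ≈ ε × %ΔP_y = -0.172 × (-26.2%) = 4.5%.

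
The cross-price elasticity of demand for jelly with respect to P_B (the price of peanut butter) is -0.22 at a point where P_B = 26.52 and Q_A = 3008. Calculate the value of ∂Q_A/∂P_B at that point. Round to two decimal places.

ε = (∂Q_A/∂P_B)·(P_B/Q_A) ⇒ ∂Q_A/∂P_B = ε·Q_A/P_B = -0.22 × 3008/26.52 ≈ -24.95.

-24.95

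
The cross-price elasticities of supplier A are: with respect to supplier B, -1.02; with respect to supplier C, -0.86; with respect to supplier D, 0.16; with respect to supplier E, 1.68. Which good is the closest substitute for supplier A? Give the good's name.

Substitutes have ε > 0. Among the positive values, 1.68 (supplier E) is largest.

supplier E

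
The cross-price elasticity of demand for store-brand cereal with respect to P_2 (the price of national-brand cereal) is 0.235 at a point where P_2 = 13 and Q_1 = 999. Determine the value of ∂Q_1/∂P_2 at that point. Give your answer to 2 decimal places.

ε = (∂Q_1/∂P_2)·(P_2/Q_1) ⇒ ∂Q_1/∂P_2 = ε·Q_1/P_2 = 0.235 × 999/13 ≈ 18.06.

18.06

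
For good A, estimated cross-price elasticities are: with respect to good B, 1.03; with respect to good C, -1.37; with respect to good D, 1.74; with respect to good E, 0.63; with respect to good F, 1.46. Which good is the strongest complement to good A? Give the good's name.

Complements have ε < 0. The most negative value is -1.37 (good C).

good C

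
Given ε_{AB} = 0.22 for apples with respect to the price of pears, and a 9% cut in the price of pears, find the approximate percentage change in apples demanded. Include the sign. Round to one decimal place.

-2.0%

%ΔQ ≈ ε × %ΔP of pears = 0.22 × (-9%) = -2.0%.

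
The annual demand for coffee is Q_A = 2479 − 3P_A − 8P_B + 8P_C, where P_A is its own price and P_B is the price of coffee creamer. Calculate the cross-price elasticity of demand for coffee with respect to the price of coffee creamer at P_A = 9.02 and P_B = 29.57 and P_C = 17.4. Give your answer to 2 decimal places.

-0.10

At P_A = 9.02 and P_B = 29.57 and P_C = 17.4: Q_A = 2354.58.
∂Q_A/∂P_B = -8.
ε = (∂Q_A/∂P_B)(P_B/Q_A) = -8 × (29.57/2354.58) ≈ -0.10.
Since ε < 0, coffee and coffee creamer are complements.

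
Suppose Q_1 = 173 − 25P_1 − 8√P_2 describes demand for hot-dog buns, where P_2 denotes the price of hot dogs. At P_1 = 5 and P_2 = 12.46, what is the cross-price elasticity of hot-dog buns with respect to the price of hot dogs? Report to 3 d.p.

-0.715

At P_1 = 5 and P_2 = 12.46: Q_1 = 19.761.
∂Q_1/∂P_2 = -8/(2√P_2) = -8/(2√12.46) = -1.1332.
ε = (∂Q_1/∂P_2)(P_2/Q_1) = -1.1332 × (12.46/19.761) ≈ -0.715.
ε < 0: complements.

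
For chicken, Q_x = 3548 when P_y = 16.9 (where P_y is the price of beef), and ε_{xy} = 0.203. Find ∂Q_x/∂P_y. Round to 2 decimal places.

42.62

ε = (∂Q_x/∂P_y)·(P_y/Q_x) ⇒ ∂Q_x/∂P_y = ε·Q_x/P_y = 0.203 × 3548/16.9 ≈ 42.62.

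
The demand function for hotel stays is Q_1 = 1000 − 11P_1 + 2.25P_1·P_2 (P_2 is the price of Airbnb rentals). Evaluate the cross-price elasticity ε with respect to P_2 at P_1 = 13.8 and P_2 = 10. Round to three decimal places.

At P_1 = 13.8 and P_2 = 10: Q_1 = 1158.7.
∂Q_1/∂P_2 = 2.25P_1 = 2.25(13.8) = 31.0500.
ε = (∂Q_1/∂P_2)(P_2/Q_1) = 31.0500 × (10/1158.7) ≈ 0.268.

0.268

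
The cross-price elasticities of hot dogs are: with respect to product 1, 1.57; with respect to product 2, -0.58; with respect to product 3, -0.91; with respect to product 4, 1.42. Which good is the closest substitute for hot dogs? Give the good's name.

Substitutes have ε > 0. Among the positive values, 1.57 (product 1) is largest.

product 1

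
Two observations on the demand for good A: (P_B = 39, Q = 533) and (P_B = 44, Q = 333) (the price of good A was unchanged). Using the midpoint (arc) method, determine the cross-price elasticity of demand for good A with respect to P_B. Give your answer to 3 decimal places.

-3.834

ΔQ_A = 333 − 533 = -200; ΔP_B = 44 − 39 = 5.
Midpoints: Q̄_A = 433.0, P̄_B = 41.50.
ε = (ΔQ_A/Q̄_A)/(ΔP_B/P̄_B) = (-200/433.0)/(5/41.50) ≈ -3.834.
ε < 0: good A and good B are complements.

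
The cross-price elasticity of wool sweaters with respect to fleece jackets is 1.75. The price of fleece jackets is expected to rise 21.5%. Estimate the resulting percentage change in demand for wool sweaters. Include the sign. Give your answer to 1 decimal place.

%ΔQ ≈ ε × %ΔP of fleece jackets = 1.75 × (21.5%) = 37.6%.
Demand for wool sweaters rises by about 37.6%.

37.6%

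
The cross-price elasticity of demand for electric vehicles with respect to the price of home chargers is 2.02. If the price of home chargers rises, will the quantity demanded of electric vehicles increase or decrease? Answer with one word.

increase

ε > 0 and the price of home chargers rises, so the quantity of electric vehicles moves in the same direction: it increases.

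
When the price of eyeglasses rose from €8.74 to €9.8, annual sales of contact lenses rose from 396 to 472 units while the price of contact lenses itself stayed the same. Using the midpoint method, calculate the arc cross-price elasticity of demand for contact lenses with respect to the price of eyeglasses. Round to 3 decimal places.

ΔQ_A = 472 − 396 = 76; ΔP_B = 9.8 − 8.74 = 1.06.
Midpoints: Q̄_A = 434.0, P̄_B = 9.27.
ε = (ΔQ_A/Q̄_A)/(ΔP_B/P̄_B) = (76/434.0)/(1.06/9.27) ≈ 1.531.
ε > 0: contact lenses and eyeglasses are substitutes.

1.531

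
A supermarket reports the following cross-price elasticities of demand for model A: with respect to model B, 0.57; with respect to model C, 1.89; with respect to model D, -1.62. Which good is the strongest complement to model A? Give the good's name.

model D

Complements have ε < 0. The most negative value is -1.62 (model D).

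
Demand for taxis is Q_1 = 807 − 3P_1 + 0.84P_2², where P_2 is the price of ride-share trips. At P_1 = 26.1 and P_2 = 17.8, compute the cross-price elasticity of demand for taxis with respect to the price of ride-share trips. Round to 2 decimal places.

0.54

At P_1 = 26.1 and P_2 = 17.8: Q_1 = 994.846.
∂Q_1/∂P_2 = 1.68P_2 = 1.68(17.8) = 29.9040.
ε = (∂Q_1/∂P_2)(P_2/Q_1) = 29.9040 × (17.8/994.846) ≈ 0.54.
ε > 0: substitutes.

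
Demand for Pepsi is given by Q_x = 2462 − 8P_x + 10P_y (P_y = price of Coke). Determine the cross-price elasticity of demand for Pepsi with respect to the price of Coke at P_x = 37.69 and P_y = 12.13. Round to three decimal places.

At P_x = 37.69 and P_y = 12.13: Q_x = 2281.78.
∂Q_x/∂P_y = 10.
ε = (∂Q_x/∂P_y)(P_y/Q_x) = 10 × (12.13/2281.78) ≈ 0.053.
Since ε > 0, Pepsi and Coke are substitutes.

0.053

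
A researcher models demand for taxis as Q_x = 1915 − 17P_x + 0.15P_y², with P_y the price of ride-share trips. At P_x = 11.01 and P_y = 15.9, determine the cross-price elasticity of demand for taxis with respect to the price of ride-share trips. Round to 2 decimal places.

At P_x = 11.01 and P_y = 15.9: Q_x = 1765.751.
∂Q_x/∂P_y = 0.3P_y = 0.3(15.9) = 4.7700.
ε = (∂Q_x/∂P_y)(P_y/Q_x) = 4.7700 × (15.9/1765.751) ≈ 0.04.
ε > 0: substitutes.

0.04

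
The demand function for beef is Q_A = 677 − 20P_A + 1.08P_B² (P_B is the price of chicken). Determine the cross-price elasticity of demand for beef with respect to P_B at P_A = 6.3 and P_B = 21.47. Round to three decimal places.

At P_A = 6.3 and P_B = 21.47: Q_A = 1048.838.
∂Q_A/∂P_B = 2.16P_B = 2.16(21.47) = 46.3752.
ε = (∂Q_A/∂P_B)(P_B/Q_A) = 46.3752 × (21.47/1048.838) ≈ 0.949.

0.949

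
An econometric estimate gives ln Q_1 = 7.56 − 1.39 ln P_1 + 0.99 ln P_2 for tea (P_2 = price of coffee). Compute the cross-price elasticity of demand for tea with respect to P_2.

0.99

In a log-linear (constant-elasticity) demand function, the coefficient on ln P_2 is the cross-price elasticity.
ε = 0.99. Positive, so tea and coffee are substitutes.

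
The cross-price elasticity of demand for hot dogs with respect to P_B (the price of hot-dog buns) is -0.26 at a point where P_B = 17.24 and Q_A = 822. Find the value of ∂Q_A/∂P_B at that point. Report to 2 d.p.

ε = (∂Q_A/∂P_B)·(P_B/Q_A) ⇒ ∂Q_A/∂P_B = ε·Q_A/P_B = -0.26 × 822/17.24 ≈ -12.40.

-12.40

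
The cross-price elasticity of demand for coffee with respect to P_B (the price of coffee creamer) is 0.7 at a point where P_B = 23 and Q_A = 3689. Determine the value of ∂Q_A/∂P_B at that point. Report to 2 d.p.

ε = (∂Q_A/∂P_B)·(P_B/Q_A) ⇒ ∂Q_A/∂P_B = ε·Q_A/P_B = 0.7 × 3689/23 ≈ 112.27.

112.27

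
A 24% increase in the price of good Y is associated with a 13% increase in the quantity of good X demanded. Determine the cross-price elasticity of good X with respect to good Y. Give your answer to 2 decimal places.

ε = (%ΔQ of good X) / (%ΔP of good Y) = (13%) / (24%) ≈ 0.54.
Positive cross-price elasticity: substitutes.

0.54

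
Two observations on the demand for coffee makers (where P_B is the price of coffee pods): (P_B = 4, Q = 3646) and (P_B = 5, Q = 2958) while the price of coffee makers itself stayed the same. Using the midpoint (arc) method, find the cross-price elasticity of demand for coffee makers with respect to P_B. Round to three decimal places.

-0.938

ΔQ_A = 2958 − 3646 = -688; ΔP_B = 5 − 4 = 1.
Midpoints: Q̄_A = 3302.0, P̄_B = 4.50.
ε = (ΔQ_A/Q̄_A)/(ΔP_B/P̄_B) = (-688/3302.0)/(1/4.50) ≈ -0.938.
ε < 0: coffee makers and coffee pods are complements.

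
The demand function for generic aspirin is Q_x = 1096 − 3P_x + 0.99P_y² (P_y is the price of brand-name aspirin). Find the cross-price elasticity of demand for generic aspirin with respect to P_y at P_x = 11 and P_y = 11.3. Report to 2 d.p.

0.21

At P_x = 11 and P_y = 11.3: Q_x = 1189.413.
∂Q_x/∂P_y = 1.98P_y = 1.98(11.3) = 22.3740.
ε = (∂Q_x/∂P_y)(P_y/Q_x) = 22.3740 × (11.3/1189.413) ≈ 0.21.
ε > 0: substitutes.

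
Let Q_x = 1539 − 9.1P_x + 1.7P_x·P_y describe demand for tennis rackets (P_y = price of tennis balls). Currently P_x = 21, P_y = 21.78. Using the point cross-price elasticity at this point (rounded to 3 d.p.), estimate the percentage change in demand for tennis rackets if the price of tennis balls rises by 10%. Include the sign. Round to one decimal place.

3.7%

At P_x = 21, P_y = 21.78: Q_x = 2125.446.
∂Q_x/∂P_y = 1.7P_x = 35.7000.
ε = (∂Q_x/∂P_y)(P_y/Q_x) = 35.7000 × 21.78/2125.446 ≈ 0.366.
%ΔQ_x ≈ ε × %ΔP_y = 0.366 × (10%) = 3.7%.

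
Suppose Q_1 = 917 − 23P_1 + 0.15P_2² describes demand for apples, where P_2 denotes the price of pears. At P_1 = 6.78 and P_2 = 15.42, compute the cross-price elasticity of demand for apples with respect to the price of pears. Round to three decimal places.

0.090

At P_1 = 6.78 and P_2 = 15.42: Q_1 = 796.726.
∂Q_1/∂P_2 = 0.3P_2 = 0.3(15.42) = 4.6260.
ε = (∂Q_1/∂P_2)(P_2/Q_1) = 4.6260 × (15.42/796.726) ≈ 0.090.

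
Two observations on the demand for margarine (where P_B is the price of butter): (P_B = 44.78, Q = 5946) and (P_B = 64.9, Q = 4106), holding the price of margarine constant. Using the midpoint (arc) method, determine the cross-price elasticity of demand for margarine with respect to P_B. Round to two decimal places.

ΔQ_A = 4106 − 5946 = -1840; ΔP_B = 64.9 − 44.78 = 20.12.
Midpoints: Q̄_A = 5026.0, P̄_B = 54.84.
ε = (ΔQ_A/Q̄_A)/(ΔP_B/P̄_B) = (-1840/5026.0)/(20.12/54.84) ≈ -1.00.
ε < 0: margarine and butter are complements.

-1.00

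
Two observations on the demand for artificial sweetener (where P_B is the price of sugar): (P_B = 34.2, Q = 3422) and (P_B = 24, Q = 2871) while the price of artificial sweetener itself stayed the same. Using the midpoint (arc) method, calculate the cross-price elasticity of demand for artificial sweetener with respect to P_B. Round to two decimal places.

ΔQ_A = 2871 − 3422 = -551; ΔP_B = 24 − 34.2 = -10.2.
Midpoints: Q̄_A = 3146.5, P̄_B = 29.10.
ε = (ΔQ_A/Q̄_A)/(ΔP_B/P̄_B) = (-551/3146.5)/(-10.2/29.10) ≈ 0.50.
ε > 0: artificial sweetener and sugar are substitutes.

0.50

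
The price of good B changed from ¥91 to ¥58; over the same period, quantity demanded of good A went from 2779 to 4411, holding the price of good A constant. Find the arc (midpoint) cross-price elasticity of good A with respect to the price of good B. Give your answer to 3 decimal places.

-1.025

ΔQ_A = 4411 − 2779 = 1632; ΔP_B = 58 − 91 = -33.
Midpoints: Q̄_A = 3595.0, P̄_B = 74.50.
ε = (ΔQ_A/Q̄_A)/(ΔP_B/P̄_B) = (1632/3595.0)/(-33/74.50) ≈ -1.025.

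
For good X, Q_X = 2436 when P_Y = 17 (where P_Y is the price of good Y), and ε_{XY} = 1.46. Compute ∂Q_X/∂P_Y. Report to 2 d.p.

ε = (∂Q_X/∂P_Y)·(P_Y/Q_X) ⇒ ∂Q_X/∂P_Y = ε·Q_X/P_Y = 1.46 × 2436/17 ≈ 209.21.

209.21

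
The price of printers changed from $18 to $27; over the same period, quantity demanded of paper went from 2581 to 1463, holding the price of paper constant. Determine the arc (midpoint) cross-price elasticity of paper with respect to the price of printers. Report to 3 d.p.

ΔQ_A = 1463 − 2581 = -1118; ΔP_B = 27 − 18 = 9.
Midpoints: Q̄_A = 2022.0, P̄_B = 22.50.
ε = (ΔQ_A/Q̄_A)/(ΔP_B/P̄_B) = (-1118/2022.0)/(9/22.50) ≈ -1.382.
ε < 0: paper and printers are complements.

-1.382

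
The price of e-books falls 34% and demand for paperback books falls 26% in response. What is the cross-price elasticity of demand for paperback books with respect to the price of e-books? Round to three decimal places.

0.765

ε = (%ΔQ of paperback books) / (%ΔP of e-books) = (-26%) / (-34%) ≈ 0.765.
Positive cross-price elasticity: substitutes.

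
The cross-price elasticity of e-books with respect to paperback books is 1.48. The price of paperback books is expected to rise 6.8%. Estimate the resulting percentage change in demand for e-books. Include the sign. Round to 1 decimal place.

%ΔQ ≈ ε × %ΔP of paperback books = 1.48 × (6.8%) = 10.1%.
Demand for e-books rises by about 10.1%.

10.1%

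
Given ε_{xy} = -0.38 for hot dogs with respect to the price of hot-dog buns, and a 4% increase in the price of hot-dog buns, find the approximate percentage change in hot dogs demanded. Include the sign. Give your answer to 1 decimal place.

%ΔQ ≈ ε × %ΔP of hot-dog buns = -0.38 × (4%) = -1.5%.

-1.5%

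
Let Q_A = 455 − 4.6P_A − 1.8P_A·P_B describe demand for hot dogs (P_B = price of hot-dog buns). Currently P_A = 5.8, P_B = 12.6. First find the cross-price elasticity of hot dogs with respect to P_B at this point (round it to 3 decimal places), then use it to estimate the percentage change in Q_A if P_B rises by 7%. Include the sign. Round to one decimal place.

-3.1%

At P_A = 5.8, P_B = 12.6: Q_A = 296.776.
∂Q_A/∂P_B = -1.8P_A = -10.4400.
ε = (∂Q_A/∂P_B)(P_B/Q_A) = -10.4400 × 12.6/296.776 ≈ -0.443.
%ΔQ_A ≈ ε × %ΔP_B = -0.443 × (7%) = -3.1%.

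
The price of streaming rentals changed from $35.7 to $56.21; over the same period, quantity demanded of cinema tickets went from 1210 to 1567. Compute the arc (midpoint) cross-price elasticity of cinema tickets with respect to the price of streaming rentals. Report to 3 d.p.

0.576

ΔQ_A = 1567 − 1210 = 357; ΔP_B = 56.21 − 35.7 = 20.51.
Midpoints: Q̄_A = 1388.5, P̄_B = 45.95.
ε = (ΔQ_A/Q̄_A)/(ΔP_B/P̄_B) = (357/1388.5)/(20.51/45.95) ≈ 0.576.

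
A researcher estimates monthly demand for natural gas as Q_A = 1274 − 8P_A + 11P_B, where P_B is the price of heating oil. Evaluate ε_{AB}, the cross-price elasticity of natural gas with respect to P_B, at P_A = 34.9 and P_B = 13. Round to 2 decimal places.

0.13

At P_A = 34.9 and P_B = 13: Q_A = 1137.8.
∂Q_A/∂P_B = 11.
ε = (∂Q_A/∂P_B)(P_B/Q_A) = 11 × (13/1137.8) ≈ 0.13.
Since ε > 0, natural gas and heating oil are substitutes.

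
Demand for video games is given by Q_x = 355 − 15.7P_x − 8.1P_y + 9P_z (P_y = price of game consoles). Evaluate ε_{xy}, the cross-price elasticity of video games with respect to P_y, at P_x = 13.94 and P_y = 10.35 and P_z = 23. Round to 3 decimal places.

At P_x = 13.94 and P_y = 10.35 and P_z = 23: Q_x = 259.307.
∂Q_x/∂P_y = -8.1.
ε = (∂Q_x/∂P_y)(P_y/Q_x) = -8.1 × (10.35/259.307) ≈ -0.323.
Since ε < 0, video games and game consoles are complements.

-0.323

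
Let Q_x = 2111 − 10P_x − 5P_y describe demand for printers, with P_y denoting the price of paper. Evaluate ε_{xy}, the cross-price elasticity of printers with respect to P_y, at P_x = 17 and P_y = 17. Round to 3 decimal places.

At P_x = 17 and P_y = 17: Q_x = 1856.
∂Q_x/∂P_y = -5.
ε = (∂Q_x/∂P_y)(P_y/Q_x) = -5 × (17/1856) ≈ -0.046.

-0.046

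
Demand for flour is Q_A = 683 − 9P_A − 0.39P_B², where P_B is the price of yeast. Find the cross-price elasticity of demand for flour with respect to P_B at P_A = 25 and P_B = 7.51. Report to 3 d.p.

-0.101

At P_A = 25 and P_B = 7.51: Q_A = 436.004.
∂Q_A/∂P_B = -0.78P_B = -0.78(7.51) = -5.8578.
ε = (∂Q_A/∂P_B)(P_B/Q_A) = -5.8578 × (7.51/436.004) ≈ -0.101.
ε < 0: complements.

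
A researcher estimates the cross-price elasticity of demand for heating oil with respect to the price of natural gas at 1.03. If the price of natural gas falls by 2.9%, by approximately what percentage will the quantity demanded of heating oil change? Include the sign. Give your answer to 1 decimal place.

%ΔQ ≈ ε × %ΔP of natural gas = 1.03 × (-2.9%) = -3.0%.
Demand for heating oil falls by about 3.0%.

-3.0%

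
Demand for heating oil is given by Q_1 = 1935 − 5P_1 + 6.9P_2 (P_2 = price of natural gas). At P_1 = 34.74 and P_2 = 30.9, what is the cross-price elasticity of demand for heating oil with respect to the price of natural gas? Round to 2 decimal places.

At P_1 = 34.74 and P_2 = 30.9: Q_1 = 1974.51.
∂Q_1/∂P_2 = 6.9.
ε = (∂Q_1/∂P_2)(P_2/Q_1) = 6.9 × (30.9/1974.51) ≈ 0.11.
Since ε > 0, heating oil and natural gas are substitutes.

0.11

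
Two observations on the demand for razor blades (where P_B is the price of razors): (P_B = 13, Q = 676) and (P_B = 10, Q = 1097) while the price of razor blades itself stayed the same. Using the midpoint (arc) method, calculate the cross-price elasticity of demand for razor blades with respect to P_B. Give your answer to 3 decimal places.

ΔQ_A = 1097 − 676 = 421; ΔP_B = 10 − 13 = -3.
Midpoints: Q̄_A = 886.5, P̄_B = 11.50.
ε = (ΔQ_A/Q̄_A)/(ΔP_B/P̄_B) = (421/886.5)/(-3/11.50) ≈ -1.820.

-1.820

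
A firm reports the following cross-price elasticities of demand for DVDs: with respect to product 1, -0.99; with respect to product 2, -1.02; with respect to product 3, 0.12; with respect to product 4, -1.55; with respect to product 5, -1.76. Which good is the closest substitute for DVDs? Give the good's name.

Substitutes have ε > 0. Among the positive values, 0.12 (product 3) is largest.

product 3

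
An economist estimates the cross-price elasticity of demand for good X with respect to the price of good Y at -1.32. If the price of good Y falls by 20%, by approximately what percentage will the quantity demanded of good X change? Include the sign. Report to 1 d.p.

%ΔQ ≈ ε × %ΔP of good Y = -1.32 × (-20%) = 26.4%.

26.4%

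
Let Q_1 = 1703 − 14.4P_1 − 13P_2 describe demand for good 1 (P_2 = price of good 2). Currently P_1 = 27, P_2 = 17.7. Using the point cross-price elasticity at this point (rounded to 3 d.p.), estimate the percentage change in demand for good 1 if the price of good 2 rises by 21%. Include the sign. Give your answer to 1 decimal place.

At P_1 = 27, P_2 = 17.7: Q_1 = 1084.1.
∂Q_1/∂P_2 = -13.
ε = (∂Q_1/∂P_2)(P_2/Q_1) = -13.0000 × 17.7/1084.1 ≈ -0.212.
%ΔQ_1 ≈ ε × %ΔP_2 = -0.212 × (21%) = -4.5%.

-4.5%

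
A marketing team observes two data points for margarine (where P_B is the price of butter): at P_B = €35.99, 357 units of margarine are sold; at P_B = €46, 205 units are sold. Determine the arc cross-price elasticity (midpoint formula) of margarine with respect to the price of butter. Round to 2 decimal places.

ΔQ_A = 205 − 357 = -152; ΔP_B = 46 − 35.99 = 10.01.
Midpoints: Q̄_A = 281.0, P̄_B = 41.00.
ε = (ΔQ_A/Q̄_A)/(ΔP_B/P̄_B) = (-152/281.0)/(10.01/41.00) ≈ -2.22.
ε < 0: margarine and butter are complements.

-2.22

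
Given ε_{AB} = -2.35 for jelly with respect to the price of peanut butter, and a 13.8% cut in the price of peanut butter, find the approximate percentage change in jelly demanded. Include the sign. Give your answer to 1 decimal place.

32.4%

%ΔQ ≈ ε × %ΔP of peanut butter = -2.35 × (-13.8%) = 32.4%.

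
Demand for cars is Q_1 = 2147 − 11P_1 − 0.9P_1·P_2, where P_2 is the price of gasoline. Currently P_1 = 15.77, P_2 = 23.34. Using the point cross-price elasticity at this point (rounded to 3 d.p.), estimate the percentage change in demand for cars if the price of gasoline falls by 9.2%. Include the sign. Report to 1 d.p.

At P_1 = 15.77, P_2 = 23.34: Q_1 = 1642.265.
∂Q_1/∂P_2 = -0.9P_1 = -14.1930.
ε = (∂Q_1/∂P_2)(P_2/Q_1) = -14.1930 × 23.34/1642.265 ≈ -0.202.
%ΔQ_1 ≈ ε × %ΔP_2 = -0.202 × (-9.2%) = 1.9%.

1.9%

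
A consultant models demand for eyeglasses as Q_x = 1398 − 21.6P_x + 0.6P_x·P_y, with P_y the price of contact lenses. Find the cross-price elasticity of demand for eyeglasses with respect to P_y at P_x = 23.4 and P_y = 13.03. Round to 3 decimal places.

0.170

At P_x = 23.4 and P_y = 13.03: Q_x = 1075.501.
∂Q_x/∂P_y = 0.6P_x = 0.6(23.4) = 14.0400.
ε = (∂Q_x/∂P_y)(P_y/Q_x) = 14.0400 × (13.03/1075.501) ≈ 0.170.
ε > 0: substitutes.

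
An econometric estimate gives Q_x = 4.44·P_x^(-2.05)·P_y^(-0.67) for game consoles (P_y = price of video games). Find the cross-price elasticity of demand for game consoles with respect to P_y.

In a log-linear (constant-elasticity) demand function, the coefficient on the exponent of P_y is the cross-price elasticity.
ε = -0.67. Negative, so game consoles and video games are complements.

-0.67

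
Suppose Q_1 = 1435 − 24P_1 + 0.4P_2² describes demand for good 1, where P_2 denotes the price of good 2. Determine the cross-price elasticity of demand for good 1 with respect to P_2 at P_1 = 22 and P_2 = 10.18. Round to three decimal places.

At P_1 = 22 and P_2 = 10.18: Q_1 = 948.453.
∂Q_1/∂P_2 = 0.8P_2 = 0.8(10.18) = 8.1440.
ε = (∂Q_1/∂P_2)(P_2/Q_1) = 8.1440 × (10.18/948.453) ≈ 0.087.
ε > 0: substitutes.

0.087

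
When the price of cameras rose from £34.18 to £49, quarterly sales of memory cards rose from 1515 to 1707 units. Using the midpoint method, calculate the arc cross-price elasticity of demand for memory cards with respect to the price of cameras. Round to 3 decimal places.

ΔQ_A = 1707 − 1515 = 192; ΔP_B = 49 − 34.18 = 14.82.
Midpoints: Q̄_A = 1611.0, P̄_B = 41.59.
ε = (ΔQ_A/Q̄_A)/(ΔP_B/P̄_B) = (192/1611.0)/(14.82/41.59) ≈ 0.334.
ε > 0: memory cards and cameras are substitutes.

0.334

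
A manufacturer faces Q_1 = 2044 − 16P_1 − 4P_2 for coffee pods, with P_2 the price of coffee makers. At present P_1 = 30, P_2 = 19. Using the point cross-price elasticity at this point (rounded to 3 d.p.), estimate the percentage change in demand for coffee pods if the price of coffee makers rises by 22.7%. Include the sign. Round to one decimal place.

At P_1 = 30, P_2 = 19: Q_1 = 1488.
∂Q_1/∂P_2 = -4.
ε = (∂Q_1/∂P_2)(P_2/Q_1) = -4.0000 × 19/1488 ≈ -0.051.
%ΔQ_1 ≈ ε × %ΔP_2 = -0.051 × (22.7%) = -1.2%.

-1.2%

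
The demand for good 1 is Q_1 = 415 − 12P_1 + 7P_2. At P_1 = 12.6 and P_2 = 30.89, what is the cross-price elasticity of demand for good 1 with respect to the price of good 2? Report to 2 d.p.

At P_1 = 12.6 and P_2 = 30.89: Q_1 = 480.03.
∂Q_1/∂P_2 = 7.
ε = (∂Q_1/∂P_2)(P_2/Q_1) = 7 × (30.89/480.03) ≈ 0.45.

0.45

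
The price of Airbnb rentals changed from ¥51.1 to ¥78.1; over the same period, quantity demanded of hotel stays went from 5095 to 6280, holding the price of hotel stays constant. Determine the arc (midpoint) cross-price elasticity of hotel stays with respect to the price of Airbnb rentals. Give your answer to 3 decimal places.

0.499

ΔQ_A = 6280 − 5095 = 1185; ΔP_B = 78.1 − 51.1 = 27.
Midpoints: Q̄_A = 5687.5, P̄_B = 64.60.
ε = (ΔQ_A/Q̄_A)/(ΔP_B/P̄_B) = (1185/5687.5)/(27/64.60) ≈ 0.499.
ε > 0: hotel stays and Airbnb rentals are substitutes.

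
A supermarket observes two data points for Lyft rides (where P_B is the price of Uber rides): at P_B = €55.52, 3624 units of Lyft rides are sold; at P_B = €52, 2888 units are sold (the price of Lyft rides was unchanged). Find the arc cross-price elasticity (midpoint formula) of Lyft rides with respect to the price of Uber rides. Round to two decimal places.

3.45

ΔQ_A = 2888 − 3624 = -736; ΔP_B = 52 − 55.52 = -3.52.
Midpoints: Q̄_A = 3256.0, P̄_B = 53.76.
ε = (ΔQ_A/Q̄_A)/(ΔP_B/P̄_B) = (-736/3256.0)/(-3.52/53.76) ≈ 3.45.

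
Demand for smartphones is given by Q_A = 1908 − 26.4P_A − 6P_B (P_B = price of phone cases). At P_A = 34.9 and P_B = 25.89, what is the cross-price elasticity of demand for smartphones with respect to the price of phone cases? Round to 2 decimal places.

-0.19

At P_A = 34.9 and P_B = 25.89: Q_A = 831.3.
∂Q_A/∂P_B = -6.
ε = (∂Q_A/∂P_B)(P_B/Q_A) = -6 × (25.89/831.3) ≈ -0.19.
Since ε < 0, smartphones and phone cases are complements.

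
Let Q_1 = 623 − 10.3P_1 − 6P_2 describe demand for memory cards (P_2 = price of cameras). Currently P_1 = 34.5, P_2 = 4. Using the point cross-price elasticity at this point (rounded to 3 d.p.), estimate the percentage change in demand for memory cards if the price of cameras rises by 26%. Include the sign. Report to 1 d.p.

At P_1 = 34.5, P_2 = 4: Q_1 = 243.65.
∂Q_1/∂P_2 = -6.
ε = (∂Q_1/∂P_2)(P_2/Q_1) = -6.0000 × 4/243.65 ≈ -0.099.
%ΔQ_1 ≈ ε × %ΔP_2 = -0.099 × (26%) = -2.6%.

-2.6%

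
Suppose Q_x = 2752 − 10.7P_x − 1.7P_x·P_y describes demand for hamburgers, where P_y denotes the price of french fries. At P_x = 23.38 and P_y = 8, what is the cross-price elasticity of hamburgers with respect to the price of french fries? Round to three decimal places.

At P_x = 23.38 and P_y = 8: Q_x = 2183.866.
∂Q_x/∂P_y = -1.7P_x = -1.7(23.38) = -39.7460.
ε = (∂Q_x/∂P_y)(P_y/Q_x) = -39.7460 × (8/2183.866) ≈ -0.146.
ε < 0: complements.

-0.146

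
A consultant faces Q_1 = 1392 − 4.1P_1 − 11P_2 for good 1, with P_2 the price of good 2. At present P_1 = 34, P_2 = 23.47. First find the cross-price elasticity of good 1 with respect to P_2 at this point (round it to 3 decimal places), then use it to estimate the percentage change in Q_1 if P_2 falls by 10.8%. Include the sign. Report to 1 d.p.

2.8%

At P_1 = 34, P_2 = 23.47: Q_1 = 994.43.
∂Q_1/∂P_2 = -11.
ε = (∂Q_1/∂P_2)(P_2/Q_1) = -11.0000 × 23.47/994.43 ≈ -0.260.
%ΔQ_1 ≈ ε × %ΔP_2 = -0.260 × (-10.8%) = 2.8%.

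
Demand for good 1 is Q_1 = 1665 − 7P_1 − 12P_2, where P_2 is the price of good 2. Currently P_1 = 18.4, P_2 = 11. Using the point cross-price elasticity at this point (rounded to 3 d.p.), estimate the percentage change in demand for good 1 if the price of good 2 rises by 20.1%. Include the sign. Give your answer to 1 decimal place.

At P_1 = 18.4, P_2 = 11: Q_1 = 1404.2.
∂Q_1/∂P_2 = -12.
ε = (∂Q_1/∂P_2)(P_2/Q_1) = -12.0000 × 11/1404.2 ≈ -0.094.
%ΔQ_1 ≈ ε × %ΔP_2 = -0.094 × (20.1%) = -1.9%.

-1.9%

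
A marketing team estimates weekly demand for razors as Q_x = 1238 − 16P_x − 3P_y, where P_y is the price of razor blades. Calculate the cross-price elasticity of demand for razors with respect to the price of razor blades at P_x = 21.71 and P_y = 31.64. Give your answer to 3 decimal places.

At P_x = 21.71 and P_y = 31.64: Q_x = 795.72.
∂Q_x/∂P_y = -3.
ε = (∂Q_x/∂P_y)(P_y/Q_x) = -3 × (31.64/795.72) ≈ -0.119.

-0.119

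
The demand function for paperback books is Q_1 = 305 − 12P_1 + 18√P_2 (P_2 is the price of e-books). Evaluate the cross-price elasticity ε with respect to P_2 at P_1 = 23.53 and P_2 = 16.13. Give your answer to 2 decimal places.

At P_1 = 23.53 and P_2 = 16.13: Q_1 = 94.932.
∂Q_1/∂P_2 = 18/(2√P_2) = 18/(2√16.13) = 2.2409.
ε = (∂Q_1/∂P_2)(P_2/Q_1) = 2.2409 × (16.13/94.932) ≈ 0.38.
ε > 0: substitutes.

0.38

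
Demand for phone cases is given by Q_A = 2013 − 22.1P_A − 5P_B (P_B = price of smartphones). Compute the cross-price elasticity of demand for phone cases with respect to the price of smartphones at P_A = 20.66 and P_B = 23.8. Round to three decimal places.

At P_A = 20.66 and P_B = 23.8: Q_A = 1437.414.
∂Q_A/∂P_B = -5.
ε = (∂Q_A/∂P_B)(P_B/Q_A) = -5 × (23.8/1437.414) ≈ -0.083.
Since ε < 0, phone cases and smartphones are complements.

-0.083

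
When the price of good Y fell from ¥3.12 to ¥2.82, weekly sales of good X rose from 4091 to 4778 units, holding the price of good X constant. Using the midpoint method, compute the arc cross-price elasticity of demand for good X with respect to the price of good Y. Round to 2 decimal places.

-1.53

ΔQ_X = 4778 − 4091 = 687; ΔP_Y = 2.82 − 3.12 = -0.3.
Midpoints: Q̄_X = 4434.5, P̄_Y = 2.97.
ε = (ΔQ_X/Q̄_X)/(ΔP_Y/P̄_Y) = (687/4434.5)/(-0.3/2.97) ≈ -1.53.
ε < 0: good X and good Y are complements.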